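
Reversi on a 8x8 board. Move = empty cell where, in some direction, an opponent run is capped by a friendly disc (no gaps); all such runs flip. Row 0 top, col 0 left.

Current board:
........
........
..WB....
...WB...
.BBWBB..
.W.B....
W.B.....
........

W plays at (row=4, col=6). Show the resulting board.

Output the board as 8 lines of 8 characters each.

Answer: ........
........
..WB....
...WB...
.BBWWWW.
.W.B....
W.B.....
........

Derivation:
Place W at (4,6); scan 8 dirs for brackets.
Dir NW: first cell '.' (not opp) -> no flip
Dir N: first cell '.' (not opp) -> no flip
Dir NE: first cell '.' (not opp) -> no flip
Dir W: opp run (4,5) (4,4) capped by W -> flip
Dir E: first cell '.' (not opp) -> no flip
Dir SW: first cell '.' (not opp) -> no flip
Dir S: first cell '.' (not opp) -> no flip
Dir SE: first cell '.' (not opp) -> no flip
All flips: (4,4) (4,5)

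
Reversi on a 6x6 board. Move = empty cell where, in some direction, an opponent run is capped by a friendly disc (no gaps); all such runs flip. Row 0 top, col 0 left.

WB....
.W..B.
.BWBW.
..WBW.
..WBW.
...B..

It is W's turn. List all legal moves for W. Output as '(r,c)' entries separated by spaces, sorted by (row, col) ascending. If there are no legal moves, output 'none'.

Answer: (0,2) (0,4) (0,5) (1,0) (1,2) (2,0) (3,1) (5,2) (5,4)

Derivation:
(0,2): flips 1 -> legal
(0,3): no bracket -> illegal
(0,4): flips 1 -> legal
(0,5): flips 2 -> legal
(1,0): flips 1 -> legal
(1,2): flips 1 -> legal
(1,3): no bracket -> illegal
(1,5): no bracket -> illegal
(2,0): flips 1 -> legal
(2,5): no bracket -> illegal
(3,0): no bracket -> illegal
(3,1): flips 1 -> legal
(5,2): flips 1 -> legal
(5,4): flips 1 -> legal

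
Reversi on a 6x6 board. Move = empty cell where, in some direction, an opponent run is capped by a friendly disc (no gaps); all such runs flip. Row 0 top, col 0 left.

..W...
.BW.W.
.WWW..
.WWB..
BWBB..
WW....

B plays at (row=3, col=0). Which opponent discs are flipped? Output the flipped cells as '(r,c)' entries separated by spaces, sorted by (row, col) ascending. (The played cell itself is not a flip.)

Dir NW: edge -> no flip
Dir N: first cell '.' (not opp) -> no flip
Dir NE: opp run (2,1) (1,2), next='.' -> no flip
Dir W: edge -> no flip
Dir E: opp run (3,1) (3,2) capped by B -> flip
Dir SW: edge -> no flip
Dir S: first cell 'B' (not opp) -> no flip
Dir SE: opp run (4,1), next='.' -> no flip

Answer: (3,1) (3,2)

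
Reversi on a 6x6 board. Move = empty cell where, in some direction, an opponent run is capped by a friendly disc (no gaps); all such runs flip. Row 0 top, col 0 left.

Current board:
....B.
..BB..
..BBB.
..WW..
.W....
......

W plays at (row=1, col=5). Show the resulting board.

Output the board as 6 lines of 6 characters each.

Place W at (1,5); scan 8 dirs for brackets.
Dir NW: opp run (0,4), next=edge -> no flip
Dir N: first cell '.' (not opp) -> no flip
Dir NE: edge -> no flip
Dir W: first cell '.' (not opp) -> no flip
Dir E: edge -> no flip
Dir SW: opp run (2,4) capped by W -> flip
Dir S: first cell '.' (not opp) -> no flip
Dir SE: edge -> no flip
All flips: (2,4)

Answer: ....B.
..BB.W
..BBW.
..WW..
.W....
......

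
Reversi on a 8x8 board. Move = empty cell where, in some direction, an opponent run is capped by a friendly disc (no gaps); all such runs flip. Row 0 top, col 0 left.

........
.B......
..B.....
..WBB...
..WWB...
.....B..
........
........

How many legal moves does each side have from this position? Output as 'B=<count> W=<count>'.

Answer: B=5 W=6

Derivation:
-- B to move --
(2,1): no bracket -> illegal
(2,3): no bracket -> illegal
(3,1): flips 1 -> legal
(4,1): flips 2 -> legal
(5,1): flips 1 -> legal
(5,2): flips 3 -> legal
(5,3): flips 1 -> legal
(5,4): no bracket -> illegal
B mobility = 5
-- W to move --
(0,0): no bracket -> illegal
(0,1): no bracket -> illegal
(0,2): no bracket -> illegal
(1,0): no bracket -> illegal
(1,2): flips 1 -> legal
(1,3): no bracket -> illegal
(2,0): no bracket -> illegal
(2,1): no bracket -> illegal
(2,3): flips 1 -> legal
(2,4): flips 1 -> legal
(2,5): flips 1 -> legal
(3,1): no bracket -> illegal
(3,5): flips 2 -> legal
(4,5): flips 1 -> legal
(4,6): no bracket -> illegal
(5,3): no bracket -> illegal
(5,4): no bracket -> illegal
(5,6): no bracket -> illegal
(6,4): no bracket -> illegal
(6,5): no bracket -> illegal
(6,6): no bracket -> illegal
W mobility = 6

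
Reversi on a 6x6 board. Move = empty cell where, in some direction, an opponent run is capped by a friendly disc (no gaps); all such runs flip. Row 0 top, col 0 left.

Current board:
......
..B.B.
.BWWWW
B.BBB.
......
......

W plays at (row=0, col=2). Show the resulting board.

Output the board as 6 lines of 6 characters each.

Answer: ..W...
..W.B.
.BWWWW
B.BBB.
......
......

Derivation:
Place W at (0,2); scan 8 dirs for brackets.
Dir NW: edge -> no flip
Dir N: edge -> no flip
Dir NE: edge -> no flip
Dir W: first cell '.' (not opp) -> no flip
Dir E: first cell '.' (not opp) -> no flip
Dir SW: first cell '.' (not opp) -> no flip
Dir S: opp run (1,2) capped by W -> flip
Dir SE: first cell '.' (not opp) -> no flip
All flips: (1,2)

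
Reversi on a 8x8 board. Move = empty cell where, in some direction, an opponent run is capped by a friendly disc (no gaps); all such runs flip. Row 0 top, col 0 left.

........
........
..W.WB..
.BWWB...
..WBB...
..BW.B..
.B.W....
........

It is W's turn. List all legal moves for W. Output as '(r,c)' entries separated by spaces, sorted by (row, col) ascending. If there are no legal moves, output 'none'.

(1,4): no bracket -> illegal
(1,5): no bracket -> illegal
(1,6): no bracket -> illegal
(2,0): flips 1 -> legal
(2,1): no bracket -> illegal
(2,3): no bracket -> illegal
(2,6): flips 1 -> legal
(3,0): flips 1 -> legal
(3,5): flips 2 -> legal
(3,6): no bracket -> illegal
(4,0): flips 1 -> legal
(4,1): flips 1 -> legal
(4,5): flips 2 -> legal
(4,6): no bracket -> illegal
(5,0): no bracket -> illegal
(5,1): flips 1 -> legal
(5,4): flips 3 -> legal
(5,6): no bracket -> illegal
(6,0): no bracket -> illegal
(6,2): flips 1 -> legal
(6,4): no bracket -> illegal
(6,5): no bracket -> illegal
(6,6): flips 2 -> legal
(7,0): no bracket -> illegal
(7,1): no bracket -> illegal
(7,2): no bracket -> illegal

Answer: (2,0) (2,6) (3,0) (3,5) (4,0) (4,1) (4,5) (5,1) (5,4) (6,2) (6,6)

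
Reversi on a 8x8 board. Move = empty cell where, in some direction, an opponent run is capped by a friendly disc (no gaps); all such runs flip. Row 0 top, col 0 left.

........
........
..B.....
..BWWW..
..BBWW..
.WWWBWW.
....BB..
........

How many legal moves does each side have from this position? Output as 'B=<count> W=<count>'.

-- B to move --
(2,3): flips 1 -> legal
(2,4): flips 3 -> legal
(2,5): flips 4 -> legal
(2,6): no bracket -> illegal
(3,6): flips 4 -> legal
(4,0): no bracket -> illegal
(4,1): no bracket -> illegal
(4,6): flips 3 -> legal
(4,7): flips 1 -> legal
(5,0): flips 3 -> legal
(5,7): flips 2 -> legal
(6,0): flips 1 -> legal
(6,1): flips 1 -> legal
(6,2): flips 1 -> legal
(6,3): flips 1 -> legal
(6,6): flips 3 -> legal
(6,7): no bracket -> illegal
B mobility = 13
-- W to move --
(1,1): flips 1 -> legal
(1,2): flips 3 -> legal
(1,3): no bracket -> illegal
(2,1): no bracket -> illegal
(2,3): no bracket -> illegal
(3,1): flips 2 -> legal
(4,1): flips 2 -> legal
(6,3): flips 1 -> legal
(6,6): no bracket -> illegal
(7,3): flips 1 -> legal
(7,4): flips 3 -> legal
(7,5): flips 2 -> legal
(7,6): no bracket -> illegal
W mobility = 8

Answer: B=13 W=8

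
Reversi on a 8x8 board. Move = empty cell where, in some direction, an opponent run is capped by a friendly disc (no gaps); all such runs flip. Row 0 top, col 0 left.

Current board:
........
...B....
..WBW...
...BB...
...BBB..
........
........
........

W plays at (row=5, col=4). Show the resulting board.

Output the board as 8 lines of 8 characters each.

Place W at (5,4); scan 8 dirs for brackets.
Dir NW: opp run (4,3), next='.' -> no flip
Dir N: opp run (4,4) (3,4) capped by W -> flip
Dir NE: opp run (4,5), next='.' -> no flip
Dir W: first cell '.' (not opp) -> no flip
Dir E: first cell '.' (not opp) -> no flip
Dir SW: first cell '.' (not opp) -> no flip
Dir S: first cell '.' (not opp) -> no flip
Dir SE: first cell '.' (not opp) -> no flip
All flips: (3,4) (4,4)

Answer: ........
...B....
..WBW...
...BW...
...BWB..
....W...
........
........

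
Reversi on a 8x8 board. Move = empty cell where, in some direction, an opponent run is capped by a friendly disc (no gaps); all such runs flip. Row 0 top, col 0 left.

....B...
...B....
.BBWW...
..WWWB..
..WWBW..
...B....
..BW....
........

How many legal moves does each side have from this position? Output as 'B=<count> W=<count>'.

-- B to move --
(1,2): no bracket -> illegal
(1,4): flips 2 -> legal
(1,5): no bracket -> illegal
(2,5): flips 2 -> legal
(3,1): flips 4 -> legal
(3,6): no bracket -> illegal
(4,1): flips 2 -> legal
(4,6): flips 1 -> legal
(5,1): no bracket -> illegal
(5,2): flips 2 -> legal
(5,4): flips 2 -> legal
(5,5): flips 1 -> legal
(5,6): no bracket -> illegal
(6,4): flips 1 -> legal
(7,2): no bracket -> illegal
(7,3): flips 1 -> legal
(7,4): no bracket -> illegal
B mobility = 10
-- W to move --
(0,2): flips 1 -> legal
(0,3): flips 1 -> legal
(0,5): no bracket -> illegal
(1,0): flips 1 -> legal
(1,1): flips 1 -> legal
(1,2): flips 1 -> legal
(1,4): no bracket -> illegal
(1,5): no bracket -> illegal
(2,0): flips 2 -> legal
(2,5): flips 1 -> legal
(2,6): no bracket -> illegal
(3,0): no bracket -> illegal
(3,1): no bracket -> illegal
(3,6): flips 1 -> legal
(4,6): flips 1 -> legal
(5,1): no bracket -> illegal
(5,2): no bracket -> illegal
(5,4): flips 1 -> legal
(5,5): flips 1 -> legal
(6,1): flips 1 -> legal
(6,4): flips 1 -> legal
(7,1): no bracket -> illegal
(7,2): no bracket -> illegal
(7,3): no bracket -> illegal
W mobility = 13

Answer: B=10 W=13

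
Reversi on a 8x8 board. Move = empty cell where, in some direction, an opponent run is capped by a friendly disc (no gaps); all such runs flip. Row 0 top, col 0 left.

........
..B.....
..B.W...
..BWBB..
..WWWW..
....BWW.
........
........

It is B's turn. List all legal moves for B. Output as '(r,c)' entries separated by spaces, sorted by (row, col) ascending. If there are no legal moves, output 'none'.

(1,3): flips 1 -> legal
(1,4): flips 1 -> legal
(1,5): no bracket -> illegal
(2,3): no bracket -> illegal
(2,5): no bracket -> illegal
(3,1): no bracket -> illegal
(3,6): flips 1 -> legal
(4,1): no bracket -> illegal
(4,6): no bracket -> illegal
(4,7): no bracket -> illegal
(5,1): no bracket -> illegal
(5,2): flips 2 -> legal
(5,3): flips 1 -> legal
(5,7): flips 2 -> legal
(6,4): no bracket -> illegal
(6,5): flips 2 -> legal
(6,6): flips 3 -> legal
(6,7): flips 2 -> legal

Answer: (1,3) (1,4) (3,6) (5,2) (5,3) (5,7) (6,5) (6,6) (6,7)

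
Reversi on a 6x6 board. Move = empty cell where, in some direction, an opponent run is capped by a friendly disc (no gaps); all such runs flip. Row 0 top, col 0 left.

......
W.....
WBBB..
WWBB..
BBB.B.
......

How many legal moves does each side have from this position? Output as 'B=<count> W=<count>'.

Answer: B=1 W=10

Derivation:
-- B to move --
(0,0): flips 3 -> legal
(0,1): no bracket -> illegal
(1,1): no bracket -> illegal
B mobility = 1
-- W to move --
(1,1): flips 1 -> legal
(1,2): flips 1 -> legal
(1,3): flips 1 -> legal
(1,4): no bracket -> illegal
(2,4): flips 3 -> legal
(3,4): flips 2 -> legal
(3,5): no bracket -> illegal
(4,3): flips 2 -> legal
(4,5): no bracket -> illegal
(5,0): flips 1 -> legal
(5,1): flips 1 -> legal
(5,2): flips 1 -> legal
(5,3): flips 1 -> legal
(5,4): no bracket -> illegal
(5,5): no bracket -> illegal
W mobility = 10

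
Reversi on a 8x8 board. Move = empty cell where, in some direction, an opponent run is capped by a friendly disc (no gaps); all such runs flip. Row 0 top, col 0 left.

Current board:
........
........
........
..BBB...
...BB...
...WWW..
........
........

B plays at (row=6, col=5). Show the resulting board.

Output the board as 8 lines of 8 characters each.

Place B at (6,5); scan 8 dirs for brackets.
Dir NW: opp run (5,4) capped by B -> flip
Dir N: opp run (5,5), next='.' -> no flip
Dir NE: first cell '.' (not opp) -> no flip
Dir W: first cell '.' (not opp) -> no flip
Dir E: first cell '.' (not opp) -> no flip
Dir SW: first cell '.' (not opp) -> no flip
Dir S: first cell '.' (not opp) -> no flip
Dir SE: first cell '.' (not opp) -> no flip
All flips: (5,4)

Answer: ........
........
........
..BBB...
...BB...
...WBW..
.....B..
........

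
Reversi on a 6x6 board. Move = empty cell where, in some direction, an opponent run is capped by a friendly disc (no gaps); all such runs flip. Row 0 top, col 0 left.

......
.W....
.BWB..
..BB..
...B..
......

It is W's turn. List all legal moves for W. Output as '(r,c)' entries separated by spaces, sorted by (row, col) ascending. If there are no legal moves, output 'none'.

(1,0): no bracket -> illegal
(1,2): no bracket -> illegal
(1,3): no bracket -> illegal
(1,4): no bracket -> illegal
(2,0): flips 1 -> legal
(2,4): flips 1 -> legal
(3,0): no bracket -> illegal
(3,1): flips 1 -> legal
(3,4): no bracket -> illegal
(4,1): no bracket -> illegal
(4,2): flips 1 -> legal
(4,4): flips 1 -> legal
(5,2): no bracket -> illegal
(5,3): no bracket -> illegal
(5,4): no bracket -> illegal

Answer: (2,0) (2,4) (3,1) (4,2) (4,4)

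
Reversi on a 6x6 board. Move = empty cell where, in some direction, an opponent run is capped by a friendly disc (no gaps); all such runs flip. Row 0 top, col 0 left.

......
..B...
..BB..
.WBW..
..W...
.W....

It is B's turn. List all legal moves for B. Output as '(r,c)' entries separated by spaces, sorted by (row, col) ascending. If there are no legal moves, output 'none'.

Answer: (3,0) (3,4) (4,0) (4,3) (4,4) (5,2)

Derivation:
(2,0): no bracket -> illegal
(2,1): no bracket -> illegal
(2,4): no bracket -> illegal
(3,0): flips 1 -> legal
(3,4): flips 1 -> legal
(4,0): flips 1 -> legal
(4,1): no bracket -> illegal
(4,3): flips 1 -> legal
(4,4): flips 1 -> legal
(5,0): no bracket -> illegal
(5,2): flips 1 -> legal
(5,3): no bracket -> illegal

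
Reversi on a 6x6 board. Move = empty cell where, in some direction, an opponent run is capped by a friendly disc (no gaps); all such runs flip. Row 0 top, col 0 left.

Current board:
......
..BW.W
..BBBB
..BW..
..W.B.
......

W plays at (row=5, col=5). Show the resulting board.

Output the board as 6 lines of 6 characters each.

Answer: ......
..BW.W
..BBBB
..BW..
..W.W.
.....W

Derivation:
Place W at (5,5); scan 8 dirs for brackets.
Dir NW: opp run (4,4) capped by W -> flip
Dir N: first cell '.' (not opp) -> no flip
Dir NE: edge -> no flip
Dir W: first cell '.' (not opp) -> no flip
Dir E: edge -> no flip
Dir SW: edge -> no flip
Dir S: edge -> no flip
Dir SE: edge -> no flip
All flips: (4,4)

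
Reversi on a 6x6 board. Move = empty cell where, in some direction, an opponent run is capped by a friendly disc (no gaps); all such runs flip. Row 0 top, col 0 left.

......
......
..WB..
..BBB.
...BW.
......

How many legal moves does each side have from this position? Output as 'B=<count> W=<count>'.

-- B to move --
(1,1): flips 1 -> legal
(1,2): flips 1 -> legal
(1,3): no bracket -> illegal
(2,1): flips 1 -> legal
(3,1): no bracket -> illegal
(3,5): no bracket -> illegal
(4,5): flips 1 -> legal
(5,3): no bracket -> illegal
(5,4): flips 1 -> legal
(5,5): flips 1 -> legal
B mobility = 6
-- W to move --
(1,2): no bracket -> illegal
(1,3): no bracket -> illegal
(1,4): no bracket -> illegal
(2,1): no bracket -> illegal
(2,4): flips 2 -> legal
(2,5): no bracket -> illegal
(3,1): no bracket -> illegal
(3,5): no bracket -> illegal
(4,1): no bracket -> illegal
(4,2): flips 2 -> legal
(4,5): no bracket -> illegal
(5,2): no bracket -> illegal
(5,3): no bracket -> illegal
(5,4): no bracket -> illegal
W mobility = 2

Answer: B=6 W=2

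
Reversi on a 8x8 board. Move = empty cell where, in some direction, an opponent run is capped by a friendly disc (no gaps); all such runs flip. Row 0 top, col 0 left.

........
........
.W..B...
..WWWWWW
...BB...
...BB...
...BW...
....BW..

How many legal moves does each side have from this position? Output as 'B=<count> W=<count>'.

-- B to move --
(1,0): flips 2 -> legal
(1,1): no bracket -> illegal
(1,2): no bracket -> illegal
(2,0): no bracket -> illegal
(2,2): flips 1 -> legal
(2,3): flips 1 -> legal
(2,5): flips 1 -> legal
(2,6): flips 1 -> legal
(2,7): no bracket -> illegal
(3,0): no bracket -> illegal
(3,1): no bracket -> illegal
(4,1): no bracket -> illegal
(4,2): flips 1 -> legal
(4,5): no bracket -> illegal
(4,6): flips 1 -> legal
(4,7): no bracket -> illegal
(5,5): no bracket -> illegal
(6,5): flips 1 -> legal
(6,6): no bracket -> illegal
(7,3): no bracket -> illegal
(7,6): flips 1 -> legal
B mobility = 9
-- W to move --
(1,3): flips 1 -> legal
(1,4): flips 1 -> legal
(1,5): flips 1 -> legal
(2,3): no bracket -> illegal
(2,5): no bracket -> illegal
(4,2): flips 1 -> legal
(4,5): no bracket -> illegal
(5,2): flips 1 -> legal
(5,5): flips 1 -> legal
(6,2): flips 3 -> legal
(6,5): flips 2 -> legal
(7,2): no bracket -> illegal
(7,3): flips 4 -> legal
W mobility = 9

Answer: B=9 W=9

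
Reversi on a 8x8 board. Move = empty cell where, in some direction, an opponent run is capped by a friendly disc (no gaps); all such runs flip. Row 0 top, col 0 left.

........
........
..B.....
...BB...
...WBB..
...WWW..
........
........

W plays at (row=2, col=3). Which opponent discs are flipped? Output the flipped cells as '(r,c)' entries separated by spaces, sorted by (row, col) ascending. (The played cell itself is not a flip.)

Answer: (3,3)

Derivation:
Dir NW: first cell '.' (not opp) -> no flip
Dir N: first cell '.' (not opp) -> no flip
Dir NE: first cell '.' (not opp) -> no flip
Dir W: opp run (2,2), next='.' -> no flip
Dir E: first cell '.' (not opp) -> no flip
Dir SW: first cell '.' (not opp) -> no flip
Dir S: opp run (3,3) capped by W -> flip
Dir SE: opp run (3,4) (4,5), next='.' -> no flip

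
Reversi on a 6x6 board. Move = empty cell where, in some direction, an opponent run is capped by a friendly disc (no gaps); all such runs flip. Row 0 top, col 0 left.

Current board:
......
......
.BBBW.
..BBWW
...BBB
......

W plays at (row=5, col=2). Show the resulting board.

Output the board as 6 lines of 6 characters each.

Place W at (5,2); scan 8 dirs for brackets.
Dir NW: first cell '.' (not opp) -> no flip
Dir N: first cell '.' (not opp) -> no flip
Dir NE: opp run (4,3) capped by W -> flip
Dir W: first cell '.' (not opp) -> no flip
Dir E: first cell '.' (not opp) -> no flip
Dir SW: edge -> no flip
Dir S: edge -> no flip
Dir SE: edge -> no flip
All flips: (4,3)

Answer: ......
......
.BBBW.
..BBWW
...WBB
..W...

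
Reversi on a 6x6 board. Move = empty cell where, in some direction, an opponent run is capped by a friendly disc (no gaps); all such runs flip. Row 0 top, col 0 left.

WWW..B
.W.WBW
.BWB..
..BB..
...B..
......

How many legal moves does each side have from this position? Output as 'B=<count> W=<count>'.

Answer: B=3 W=6

Derivation:
-- B to move --
(0,3): flips 1 -> legal
(0,4): no bracket -> illegal
(1,0): no bracket -> illegal
(1,2): flips 2 -> legal
(2,0): no bracket -> illegal
(2,4): no bracket -> illegal
(2,5): flips 1 -> legal
(3,1): no bracket -> illegal
B mobility = 3
-- W to move --
(0,3): no bracket -> illegal
(0,4): no bracket -> illegal
(1,0): no bracket -> illegal
(1,2): no bracket -> illegal
(2,0): flips 1 -> legal
(2,4): flips 1 -> legal
(2,5): no bracket -> illegal
(3,0): no bracket -> illegal
(3,1): flips 1 -> legal
(3,4): no bracket -> illegal
(4,1): no bracket -> illegal
(4,2): flips 1 -> legal
(4,4): flips 1 -> legal
(5,2): no bracket -> illegal
(5,3): flips 3 -> legal
(5,4): no bracket -> illegal
W mobility = 6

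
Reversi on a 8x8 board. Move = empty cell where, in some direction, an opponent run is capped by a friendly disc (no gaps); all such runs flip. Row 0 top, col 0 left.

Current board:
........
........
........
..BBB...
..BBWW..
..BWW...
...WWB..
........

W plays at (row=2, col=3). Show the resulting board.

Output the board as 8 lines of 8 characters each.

Place W at (2,3); scan 8 dirs for brackets.
Dir NW: first cell '.' (not opp) -> no flip
Dir N: first cell '.' (not opp) -> no flip
Dir NE: first cell '.' (not opp) -> no flip
Dir W: first cell '.' (not opp) -> no flip
Dir E: first cell '.' (not opp) -> no flip
Dir SW: opp run (3,2), next='.' -> no flip
Dir S: opp run (3,3) (4,3) capped by W -> flip
Dir SE: opp run (3,4) capped by W -> flip
All flips: (3,3) (3,4) (4,3)

Answer: ........
........
...W....
..BWW...
..BWWW..
..BWW...
...WWB..
........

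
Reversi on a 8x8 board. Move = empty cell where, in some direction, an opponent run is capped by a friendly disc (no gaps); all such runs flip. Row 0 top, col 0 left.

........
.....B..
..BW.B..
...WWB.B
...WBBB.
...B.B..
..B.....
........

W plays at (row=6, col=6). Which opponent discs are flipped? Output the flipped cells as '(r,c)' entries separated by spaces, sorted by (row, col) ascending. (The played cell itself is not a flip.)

Dir NW: opp run (5,5) (4,4) capped by W -> flip
Dir N: first cell '.' (not opp) -> no flip
Dir NE: first cell '.' (not opp) -> no flip
Dir W: first cell '.' (not opp) -> no flip
Dir E: first cell '.' (not opp) -> no flip
Dir SW: first cell '.' (not opp) -> no flip
Dir S: first cell '.' (not opp) -> no flip
Dir SE: first cell '.' (not opp) -> no flip

Answer: (4,4) (5,5)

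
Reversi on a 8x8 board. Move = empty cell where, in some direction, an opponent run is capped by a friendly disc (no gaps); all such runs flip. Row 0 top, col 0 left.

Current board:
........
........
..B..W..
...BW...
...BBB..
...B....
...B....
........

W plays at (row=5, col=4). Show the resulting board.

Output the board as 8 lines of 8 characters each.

Answer: ........
........
..B..W..
...BW...
...BWB..
...BW...
...B....
........

Derivation:
Place W at (5,4); scan 8 dirs for brackets.
Dir NW: opp run (4,3), next='.' -> no flip
Dir N: opp run (4,4) capped by W -> flip
Dir NE: opp run (4,5), next='.' -> no flip
Dir W: opp run (5,3), next='.' -> no flip
Dir E: first cell '.' (not opp) -> no flip
Dir SW: opp run (6,3), next='.' -> no flip
Dir S: first cell '.' (not opp) -> no flip
Dir SE: first cell '.' (not opp) -> no flip
All flips: (4,4)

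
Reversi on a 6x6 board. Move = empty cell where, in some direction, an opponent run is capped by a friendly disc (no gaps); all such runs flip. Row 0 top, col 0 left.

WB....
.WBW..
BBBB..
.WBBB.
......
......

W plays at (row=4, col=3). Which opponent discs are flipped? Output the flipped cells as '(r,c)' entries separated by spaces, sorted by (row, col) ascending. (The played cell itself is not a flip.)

Dir NW: opp run (3,2) (2,1), next='.' -> no flip
Dir N: opp run (3,3) (2,3) capped by W -> flip
Dir NE: opp run (3,4), next='.' -> no flip
Dir W: first cell '.' (not opp) -> no flip
Dir E: first cell '.' (not opp) -> no flip
Dir SW: first cell '.' (not opp) -> no flip
Dir S: first cell '.' (not opp) -> no flip
Dir SE: first cell '.' (not opp) -> no flip

Answer: (2,3) (3,3)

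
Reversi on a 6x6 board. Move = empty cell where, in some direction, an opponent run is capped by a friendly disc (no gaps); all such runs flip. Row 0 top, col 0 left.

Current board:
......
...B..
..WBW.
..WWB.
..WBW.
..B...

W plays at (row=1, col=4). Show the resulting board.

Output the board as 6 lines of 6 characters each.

Answer: ......
...BW.
..WWW.
..WWB.
..WBW.
..B...

Derivation:
Place W at (1,4); scan 8 dirs for brackets.
Dir NW: first cell '.' (not opp) -> no flip
Dir N: first cell '.' (not opp) -> no flip
Dir NE: first cell '.' (not opp) -> no flip
Dir W: opp run (1,3), next='.' -> no flip
Dir E: first cell '.' (not opp) -> no flip
Dir SW: opp run (2,3) capped by W -> flip
Dir S: first cell 'W' (not opp) -> no flip
Dir SE: first cell '.' (not opp) -> no flip
All flips: (2,3)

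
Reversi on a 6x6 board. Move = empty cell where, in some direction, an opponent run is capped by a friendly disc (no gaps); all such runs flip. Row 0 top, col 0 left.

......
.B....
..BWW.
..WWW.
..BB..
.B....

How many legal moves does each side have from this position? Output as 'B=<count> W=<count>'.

Answer: B=5 W=6

Derivation:
-- B to move --
(1,2): no bracket -> illegal
(1,3): flips 2 -> legal
(1,4): no bracket -> illegal
(1,5): flips 2 -> legal
(2,1): flips 1 -> legal
(2,5): flips 3 -> legal
(3,1): no bracket -> illegal
(3,5): no bracket -> illegal
(4,1): no bracket -> illegal
(4,4): flips 1 -> legal
(4,5): no bracket -> illegal
B mobility = 5
-- W to move --
(0,0): flips 2 -> legal
(0,1): no bracket -> illegal
(0,2): no bracket -> illegal
(1,0): no bracket -> illegal
(1,2): flips 1 -> legal
(1,3): no bracket -> illegal
(2,0): no bracket -> illegal
(2,1): flips 1 -> legal
(3,1): no bracket -> illegal
(4,0): no bracket -> illegal
(4,1): no bracket -> illegal
(4,4): no bracket -> illegal
(5,0): no bracket -> illegal
(5,2): flips 2 -> legal
(5,3): flips 1 -> legal
(5,4): flips 1 -> legal
W mobility = 6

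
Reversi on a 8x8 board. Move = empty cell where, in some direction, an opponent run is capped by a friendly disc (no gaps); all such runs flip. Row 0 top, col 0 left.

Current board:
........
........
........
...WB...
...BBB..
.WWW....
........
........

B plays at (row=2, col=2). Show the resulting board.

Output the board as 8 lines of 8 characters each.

Place B at (2,2); scan 8 dirs for brackets.
Dir NW: first cell '.' (not opp) -> no flip
Dir N: first cell '.' (not opp) -> no flip
Dir NE: first cell '.' (not opp) -> no flip
Dir W: first cell '.' (not opp) -> no flip
Dir E: first cell '.' (not opp) -> no flip
Dir SW: first cell '.' (not opp) -> no flip
Dir S: first cell '.' (not opp) -> no flip
Dir SE: opp run (3,3) capped by B -> flip
All flips: (3,3)

Answer: ........
........
..B.....
...BB...
...BBB..
.WWW....
........
........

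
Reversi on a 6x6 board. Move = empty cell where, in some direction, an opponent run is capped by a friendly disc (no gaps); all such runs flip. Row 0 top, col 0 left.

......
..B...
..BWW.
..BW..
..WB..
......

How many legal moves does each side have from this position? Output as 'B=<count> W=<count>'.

Answer: B=7 W=8

Derivation:
-- B to move --
(1,3): flips 2 -> legal
(1,4): flips 1 -> legal
(1,5): no bracket -> illegal
(2,5): flips 2 -> legal
(3,1): no bracket -> illegal
(3,4): flips 2 -> legal
(3,5): no bracket -> illegal
(4,1): flips 1 -> legal
(4,4): flips 1 -> legal
(5,1): no bracket -> illegal
(5,2): flips 1 -> legal
(5,3): no bracket -> illegal
B mobility = 7
-- W to move --
(0,1): flips 1 -> legal
(0,2): flips 3 -> legal
(0,3): no bracket -> illegal
(1,1): flips 1 -> legal
(1,3): no bracket -> illegal
(2,1): flips 1 -> legal
(3,1): flips 1 -> legal
(3,4): no bracket -> illegal
(4,1): flips 1 -> legal
(4,4): flips 1 -> legal
(5,2): no bracket -> illegal
(5,3): flips 1 -> legal
(5,4): no bracket -> illegal
W mobility = 8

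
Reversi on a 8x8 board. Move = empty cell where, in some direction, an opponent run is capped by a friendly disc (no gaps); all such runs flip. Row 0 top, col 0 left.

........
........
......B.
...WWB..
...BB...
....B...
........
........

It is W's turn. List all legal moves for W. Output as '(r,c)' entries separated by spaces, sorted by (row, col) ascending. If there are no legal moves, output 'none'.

(1,5): no bracket -> illegal
(1,6): no bracket -> illegal
(1,7): no bracket -> illegal
(2,4): no bracket -> illegal
(2,5): no bracket -> illegal
(2,7): no bracket -> illegal
(3,2): no bracket -> illegal
(3,6): flips 1 -> legal
(3,7): no bracket -> illegal
(4,2): no bracket -> illegal
(4,5): no bracket -> illegal
(4,6): no bracket -> illegal
(5,2): flips 1 -> legal
(5,3): flips 1 -> legal
(5,5): flips 1 -> legal
(6,3): no bracket -> illegal
(6,4): flips 2 -> legal
(6,5): no bracket -> illegal

Answer: (3,6) (5,2) (5,3) (5,5) (6,4)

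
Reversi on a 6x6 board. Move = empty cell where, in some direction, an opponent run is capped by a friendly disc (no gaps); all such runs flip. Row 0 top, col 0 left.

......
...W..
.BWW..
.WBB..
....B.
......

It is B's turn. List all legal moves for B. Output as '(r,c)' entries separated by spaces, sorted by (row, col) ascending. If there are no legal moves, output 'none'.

(0,2): no bracket -> illegal
(0,3): flips 2 -> legal
(0,4): no bracket -> illegal
(1,1): flips 1 -> legal
(1,2): flips 1 -> legal
(1,4): flips 1 -> legal
(2,0): no bracket -> illegal
(2,4): flips 2 -> legal
(3,0): flips 1 -> legal
(3,4): no bracket -> illegal
(4,0): no bracket -> illegal
(4,1): flips 1 -> legal
(4,2): no bracket -> illegal

Answer: (0,3) (1,1) (1,2) (1,4) (2,4) (3,0) (4,1)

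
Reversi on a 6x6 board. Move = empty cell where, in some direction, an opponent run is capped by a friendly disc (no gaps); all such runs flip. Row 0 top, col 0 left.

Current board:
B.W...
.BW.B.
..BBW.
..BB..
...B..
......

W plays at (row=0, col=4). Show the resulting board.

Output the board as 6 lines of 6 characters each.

Place W at (0,4); scan 8 dirs for brackets.
Dir NW: edge -> no flip
Dir N: edge -> no flip
Dir NE: edge -> no flip
Dir W: first cell '.' (not opp) -> no flip
Dir E: first cell '.' (not opp) -> no flip
Dir SW: first cell '.' (not opp) -> no flip
Dir S: opp run (1,4) capped by W -> flip
Dir SE: first cell '.' (not opp) -> no flip
All flips: (1,4)

Answer: B.W.W.
.BW.W.
..BBW.
..BB..
...B..
......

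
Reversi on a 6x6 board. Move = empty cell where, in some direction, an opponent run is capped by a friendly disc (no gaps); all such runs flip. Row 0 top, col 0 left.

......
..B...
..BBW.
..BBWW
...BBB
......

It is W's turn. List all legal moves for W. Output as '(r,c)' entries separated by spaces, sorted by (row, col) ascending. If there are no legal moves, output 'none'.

(0,1): flips 2 -> legal
(0,2): no bracket -> illegal
(0,3): no bracket -> illegal
(1,1): no bracket -> illegal
(1,3): no bracket -> illegal
(1,4): no bracket -> illegal
(2,1): flips 2 -> legal
(3,1): flips 2 -> legal
(4,1): no bracket -> illegal
(4,2): flips 1 -> legal
(5,2): flips 1 -> legal
(5,3): flips 1 -> legal
(5,4): flips 1 -> legal
(5,5): flips 1 -> legal

Answer: (0,1) (2,1) (3,1) (4,2) (5,2) (5,3) (5,4) (5,5)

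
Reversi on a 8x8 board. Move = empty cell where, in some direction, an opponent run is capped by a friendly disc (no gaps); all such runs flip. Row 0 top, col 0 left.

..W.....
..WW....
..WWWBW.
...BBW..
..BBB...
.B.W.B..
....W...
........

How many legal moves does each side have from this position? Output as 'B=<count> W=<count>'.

-- B to move --
(0,1): flips 2 -> legal
(0,3): flips 2 -> legal
(0,4): no bracket -> illegal
(1,1): flips 1 -> legal
(1,4): flips 1 -> legal
(1,5): flips 1 -> legal
(1,6): no bracket -> illegal
(1,7): flips 2 -> legal
(2,1): flips 3 -> legal
(2,7): flips 1 -> legal
(3,1): no bracket -> illegal
(3,2): no bracket -> illegal
(3,6): flips 1 -> legal
(3,7): no bracket -> illegal
(4,5): flips 1 -> legal
(4,6): no bracket -> illegal
(5,2): no bracket -> illegal
(5,4): no bracket -> illegal
(6,2): flips 1 -> legal
(6,3): flips 1 -> legal
(6,5): no bracket -> illegal
(7,3): flips 1 -> legal
(7,4): no bracket -> illegal
(7,5): flips 2 -> legal
B mobility = 14
-- W to move --
(1,4): no bracket -> illegal
(1,5): flips 1 -> legal
(1,6): no bracket -> illegal
(3,1): flips 1 -> legal
(3,2): flips 2 -> legal
(3,6): no bracket -> illegal
(4,0): no bracket -> illegal
(4,1): no bracket -> illegal
(4,5): flips 1 -> legal
(4,6): flips 1 -> legal
(5,0): no bracket -> illegal
(5,2): no bracket -> illegal
(5,4): flips 2 -> legal
(5,6): no bracket -> illegal
(6,0): flips 3 -> legal
(6,1): no bracket -> illegal
(6,2): no bracket -> illegal
(6,5): no bracket -> illegal
(6,6): flips 3 -> legal
W mobility = 8

Answer: B=14 W=8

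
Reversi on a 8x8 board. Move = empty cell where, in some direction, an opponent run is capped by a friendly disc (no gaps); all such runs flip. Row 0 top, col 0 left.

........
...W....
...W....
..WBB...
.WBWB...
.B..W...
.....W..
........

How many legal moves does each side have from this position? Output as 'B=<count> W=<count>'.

Answer: B=8 W=6

Derivation:
-- B to move --
(0,2): no bracket -> illegal
(0,3): flips 2 -> legal
(0,4): no bracket -> illegal
(1,2): flips 1 -> legal
(1,4): no bracket -> illegal
(2,1): no bracket -> illegal
(2,2): flips 1 -> legal
(2,4): no bracket -> illegal
(3,0): no bracket -> illegal
(3,1): flips 2 -> legal
(4,0): flips 1 -> legal
(4,5): no bracket -> illegal
(5,0): no bracket -> illegal
(5,2): flips 1 -> legal
(5,3): flips 1 -> legal
(5,5): no bracket -> illegal
(5,6): no bracket -> illegal
(6,3): no bracket -> illegal
(6,4): flips 1 -> legal
(6,6): no bracket -> illegal
(7,4): no bracket -> illegal
(7,5): no bracket -> illegal
(7,6): no bracket -> illegal
B mobility = 8
-- W to move --
(2,2): no bracket -> illegal
(2,4): flips 2 -> legal
(2,5): flips 1 -> legal
(3,1): no bracket -> illegal
(3,5): flips 2 -> legal
(4,0): no bracket -> illegal
(4,5): flips 2 -> legal
(5,0): no bracket -> illegal
(5,2): flips 1 -> legal
(5,3): no bracket -> illegal
(5,5): no bracket -> illegal
(6,0): no bracket -> illegal
(6,1): flips 1 -> legal
(6,2): no bracket -> illegal
W mobility = 6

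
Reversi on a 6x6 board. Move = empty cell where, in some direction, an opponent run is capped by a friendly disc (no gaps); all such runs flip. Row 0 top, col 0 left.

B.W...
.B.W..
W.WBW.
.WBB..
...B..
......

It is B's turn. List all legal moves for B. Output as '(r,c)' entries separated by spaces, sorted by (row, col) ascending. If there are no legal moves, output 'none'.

(0,1): no bracket -> illegal
(0,3): flips 1 -> legal
(0,4): no bracket -> illegal
(1,0): no bracket -> illegal
(1,2): flips 1 -> legal
(1,4): no bracket -> illegal
(1,5): flips 1 -> legal
(2,1): flips 1 -> legal
(2,5): flips 1 -> legal
(3,0): flips 1 -> legal
(3,4): no bracket -> illegal
(3,5): no bracket -> illegal
(4,0): no bracket -> illegal
(4,1): no bracket -> illegal
(4,2): no bracket -> illegal

Answer: (0,3) (1,2) (1,5) (2,1) (2,5) (3,0)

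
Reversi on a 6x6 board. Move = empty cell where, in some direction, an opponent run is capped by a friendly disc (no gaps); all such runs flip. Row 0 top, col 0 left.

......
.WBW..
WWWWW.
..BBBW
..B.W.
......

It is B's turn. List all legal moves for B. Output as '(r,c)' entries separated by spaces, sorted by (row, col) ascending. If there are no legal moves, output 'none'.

(0,0): flips 2 -> legal
(0,1): no bracket -> illegal
(0,2): no bracket -> illegal
(0,3): flips 2 -> legal
(0,4): no bracket -> illegal
(1,0): flips 2 -> legal
(1,4): flips 3 -> legal
(1,5): flips 1 -> legal
(2,5): no bracket -> illegal
(3,0): flips 1 -> legal
(3,1): no bracket -> illegal
(4,3): no bracket -> illegal
(4,5): no bracket -> illegal
(5,3): no bracket -> illegal
(5,4): flips 1 -> legal
(5,5): flips 1 -> legal

Answer: (0,0) (0,3) (1,0) (1,4) (1,5) (3,0) (5,4) (5,5)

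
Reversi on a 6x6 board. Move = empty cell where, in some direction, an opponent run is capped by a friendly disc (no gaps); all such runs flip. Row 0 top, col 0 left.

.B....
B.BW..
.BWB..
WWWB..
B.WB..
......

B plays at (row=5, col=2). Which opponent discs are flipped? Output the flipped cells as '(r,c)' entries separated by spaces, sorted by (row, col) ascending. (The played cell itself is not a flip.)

Dir NW: first cell '.' (not opp) -> no flip
Dir N: opp run (4,2) (3,2) (2,2) capped by B -> flip
Dir NE: first cell 'B' (not opp) -> no flip
Dir W: first cell '.' (not opp) -> no flip
Dir E: first cell '.' (not opp) -> no flip
Dir SW: edge -> no flip
Dir S: edge -> no flip
Dir SE: edge -> no flip

Answer: (2,2) (3,2) (4,2)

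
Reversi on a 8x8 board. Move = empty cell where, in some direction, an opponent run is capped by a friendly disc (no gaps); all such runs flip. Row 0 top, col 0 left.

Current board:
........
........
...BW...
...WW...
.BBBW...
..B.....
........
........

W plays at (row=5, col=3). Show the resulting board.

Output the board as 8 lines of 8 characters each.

Answer: ........
........
...BW...
...WW...
.BBWW...
..BW....
........
........

Derivation:
Place W at (5,3); scan 8 dirs for brackets.
Dir NW: opp run (4,2), next='.' -> no flip
Dir N: opp run (4,3) capped by W -> flip
Dir NE: first cell 'W' (not opp) -> no flip
Dir W: opp run (5,2), next='.' -> no flip
Dir E: first cell '.' (not opp) -> no flip
Dir SW: first cell '.' (not opp) -> no flip
Dir S: first cell '.' (not opp) -> no flip
Dir SE: first cell '.' (not opp) -> no flip
All flips: (4,3)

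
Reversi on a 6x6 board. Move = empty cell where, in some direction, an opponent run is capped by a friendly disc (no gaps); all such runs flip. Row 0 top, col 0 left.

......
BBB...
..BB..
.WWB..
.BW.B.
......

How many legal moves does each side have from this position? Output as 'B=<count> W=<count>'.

-- B to move --
(2,0): no bracket -> illegal
(2,1): flips 1 -> legal
(3,0): flips 2 -> legal
(4,0): flips 1 -> legal
(4,3): flips 1 -> legal
(5,1): flips 1 -> legal
(5,2): flips 2 -> legal
(5,3): no bracket -> illegal
B mobility = 6
-- W to move --
(0,0): no bracket -> illegal
(0,1): no bracket -> illegal
(0,2): flips 2 -> legal
(0,3): no bracket -> illegal
(1,3): flips 1 -> legal
(1,4): flips 1 -> legal
(2,0): no bracket -> illegal
(2,1): no bracket -> illegal
(2,4): flips 1 -> legal
(3,0): no bracket -> illegal
(3,4): flips 1 -> legal
(3,5): no bracket -> illegal
(4,0): flips 1 -> legal
(4,3): no bracket -> illegal
(4,5): no bracket -> illegal
(5,0): flips 1 -> legal
(5,1): flips 1 -> legal
(5,2): no bracket -> illegal
(5,3): no bracket -> illegal
(5,4): no bracket -> illegal
(5,5): no bracket -> illegal
W mobility = 8

Answer: B=6 W=8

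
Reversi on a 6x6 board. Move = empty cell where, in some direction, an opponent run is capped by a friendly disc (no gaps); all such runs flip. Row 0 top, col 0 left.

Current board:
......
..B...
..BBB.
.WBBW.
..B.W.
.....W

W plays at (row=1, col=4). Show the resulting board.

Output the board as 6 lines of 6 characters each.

Place W at (1,4); scan 8 dirs for brackets.
Dir NW: first cell '.' (not opp) -> no flip
Dir N: first cell '.' (not opp) -> no flip
Dir NE: first cell '.' (not opp) -> no flip
Dir W: first cell '.' (not opp) -> no flip
Dir E: first cell '.' (not opp) -> no flip
Dir SW: opp run (2,3) (3,2), next='.' -> no flip
Dir S: opp run (2,4) capped by W -> flip
Dir SE: first cell '.' (not opp) -> no flip
All flips: (2,4)

Answer: ......
..B.W.
..BBW.
.WBBW.
..B.W.
.....W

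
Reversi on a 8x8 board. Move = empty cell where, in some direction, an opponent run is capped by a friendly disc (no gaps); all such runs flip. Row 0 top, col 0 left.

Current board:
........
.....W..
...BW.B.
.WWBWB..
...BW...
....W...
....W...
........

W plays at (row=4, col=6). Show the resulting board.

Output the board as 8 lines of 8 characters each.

Answer: ........
.....W..
...BW.B.
.WWBWW..
...BW.W.
....W...
....W...
........

Derivation:
Place W at (4,6); scan 8 dirs for brackets.
Dir NW: opp run (3,5) capped by W -> flip
Dir N: first cell '.' (not opp) -> no flip
Dir NE: first cell '.' (not opp) -> no flip
Dir W: first cell '.' (not opp) -> no flip
Dir E: first cell '.' (not opp) -> no flip
Dir SW: first cell '.' (not opp) -> no flip
Dir S: first cell '.' (not opp) -> no flip
Dir SE: first cell '.' (not opp) -> no flip
All flips: (3,5)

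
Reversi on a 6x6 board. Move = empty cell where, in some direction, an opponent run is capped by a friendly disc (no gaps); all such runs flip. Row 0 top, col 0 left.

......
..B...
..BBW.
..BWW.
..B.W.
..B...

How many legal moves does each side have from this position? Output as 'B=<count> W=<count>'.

Answer: B=6 W=6

Derivation:
-- B to move --
(1,3): no bracket -> illegal
(1,4): no bracket -> illegal
(1,5): flips 2 -> legal
(2,5): flips 1 -> legal
(3,5): flips 2 -> legal
(4,3): flips 1 -> legal
(4,5): flips 1 -> legal
(5,3): no bracket -> illegal
(5,4): no bracket -> illegal
(5,5): flips 2 -> legal
B mobility = 6
-- W to move --
(0,1): flips 2 -> legal
(0,2): no bracket -> illegal
(0,3): no bracket -> illegal
(1,1): flips 1 -> legal
(1,3): flips 1 -> legal
(1,4): no bracket -> illegal
(2,1): flips 2 -> legal
(3,1): flips 1 -> legal
(4,1): no bracket -> illegal
(4,3): no bracket -> illegal
(5,1): flips 1 -> legal
(5,3): no bracket -> illegal
W mobility = 6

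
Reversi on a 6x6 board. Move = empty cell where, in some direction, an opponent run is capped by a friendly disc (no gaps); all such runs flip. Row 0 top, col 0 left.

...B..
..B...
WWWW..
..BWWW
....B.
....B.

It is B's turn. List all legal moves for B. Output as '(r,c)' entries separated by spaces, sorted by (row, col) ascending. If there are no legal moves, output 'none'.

(1,0): flips 1 -> legal
(1,1): flips 2 -> legal
(1,3): no bracket -> illegal
(1,4): flips 1 -> legal
(2,4): flips 1 -> legal
(2,5): no bracket -> illegal
(3,0): flips 1 -> legal
(3,1): no bracket -> illegal
(4,2): no bracket -> illegal
(4,3): no bracket -> illegal
(4,5): flips 2 -> legal

Answer: (1,0) (1,1) (1,4) (2,4) (3,0) (4,5)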